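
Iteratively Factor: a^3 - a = (a)*(a^2 - 1) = a*(a - 1)*(a + 1)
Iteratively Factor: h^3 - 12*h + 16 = (h + 4)*(h^2 - 4*h + 4) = (h - 2)*(h + 4)*(h - 2)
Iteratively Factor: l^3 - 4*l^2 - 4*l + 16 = (l + 2)*(l^2 - 6*l + 8) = (l - 4)*(l + 2)*(l - 2)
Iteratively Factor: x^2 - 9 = (x + 3)*(x - 3)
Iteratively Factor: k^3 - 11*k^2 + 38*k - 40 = (k - 2)*(k^2 - 9*k + 20) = (k - 5)*(k - 2)*(k - 4)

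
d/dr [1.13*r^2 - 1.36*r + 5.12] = 2.26*r - 1.36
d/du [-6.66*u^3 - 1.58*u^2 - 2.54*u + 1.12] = -19.98*u^2 - 3.16*u - 2.54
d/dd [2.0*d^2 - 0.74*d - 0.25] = 4.0*d - 0.74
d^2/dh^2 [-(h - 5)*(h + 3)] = -2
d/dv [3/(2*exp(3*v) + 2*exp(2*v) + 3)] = (-18*exp(v) - 12)*exp(2*v)/(2*exp(3*v) + 2*exp(2*v) + 3)^2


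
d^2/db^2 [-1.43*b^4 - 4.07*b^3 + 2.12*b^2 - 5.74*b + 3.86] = -17.16*b^2 - 24.42*b + 4.24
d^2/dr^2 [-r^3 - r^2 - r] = -6*r - 2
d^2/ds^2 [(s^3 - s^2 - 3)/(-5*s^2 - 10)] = 2*(2*s^3 + 3*s^2 - 12*s - 2)/(5*(s^6 + 6*s^4 + 12*s^2 + 8))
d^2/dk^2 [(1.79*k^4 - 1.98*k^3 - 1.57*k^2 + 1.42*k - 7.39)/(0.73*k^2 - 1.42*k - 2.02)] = (1.907782*k^6 - 11.133084*k^5 + 5.81893200000001*k^4 + 66.585128*k^3 + 16.050882*k^2 + 10.051284*k - 72.555692)/(0.389017*k^6 - 2.270154*k^5 + 1.186542*k^4 + 9.700304*k^3 - 3.283308*k^2 - 17.382504*k - 8.242408)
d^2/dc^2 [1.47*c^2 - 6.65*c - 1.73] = 2.94000000000000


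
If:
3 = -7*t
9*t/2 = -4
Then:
No Solution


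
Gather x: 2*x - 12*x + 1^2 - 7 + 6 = -10*x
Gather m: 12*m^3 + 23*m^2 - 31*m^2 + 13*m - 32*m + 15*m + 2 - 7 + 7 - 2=12*m^3 - 8*m^2 - 4*m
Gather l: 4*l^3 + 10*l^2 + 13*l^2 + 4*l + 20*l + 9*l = 4*l^3 + 23*l^2 + 33*l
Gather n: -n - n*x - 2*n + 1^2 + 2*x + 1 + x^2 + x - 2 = n*(-x - 3) + x^2 + 3*x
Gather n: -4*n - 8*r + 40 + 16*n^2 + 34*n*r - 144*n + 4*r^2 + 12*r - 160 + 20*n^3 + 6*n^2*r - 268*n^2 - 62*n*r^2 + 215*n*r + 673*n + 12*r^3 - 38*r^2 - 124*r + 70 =20*n^3 + n^2*(6*r - 252) + n*(-62*r^2 + 249*r + 525) + 12*r^3 - 34*r^2 - 120*r - 50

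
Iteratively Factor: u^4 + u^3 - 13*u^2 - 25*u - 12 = (u + 3)*(u^3 - 2*u^2 - 7*u - 4) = (u - 4)*(u + 3)*(u^2 + 2*u + 1) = (u - 4)*(u + 1)*(u + 3)*(u + 1)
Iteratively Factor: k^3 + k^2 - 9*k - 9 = (k + 3)*(k^2 - 2*k - 3) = (k + 1)*(k + 3)*(k - 3)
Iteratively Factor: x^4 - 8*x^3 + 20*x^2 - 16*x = (x - 4)*(x^3 - 4*x^2 + 4*x) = x*(x - 4)*(x^2 - 4*x + 4) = x*(x - 4)*(x - 2)*(x - 2)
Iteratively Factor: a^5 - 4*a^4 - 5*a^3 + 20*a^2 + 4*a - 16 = (a + 1)*(a^4 - 5*a^3 + 20*a - 16) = (a + 1)*(a + 2)*(a^3 - 7*a^2 + 14*a - 8) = (a - 4)*(a + 1)*(a + 2)*(a^2 - 3*a + 2) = (a - 4)*(a - 2)*(a + 1)*(a + 2)*(a - 1)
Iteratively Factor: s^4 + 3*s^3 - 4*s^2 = (s)*(s^3 + 3*s^2 - 4*s) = s*(s + 4)*(s^2 - s) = s*(s - 1)*(s + 4)*(s)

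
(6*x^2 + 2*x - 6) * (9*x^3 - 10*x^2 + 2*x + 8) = 54*x^5 - 42*x^4 - 62*x^3 + 112*x^2 + 4*x - 48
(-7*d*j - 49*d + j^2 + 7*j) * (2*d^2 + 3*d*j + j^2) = -14*d^3*j - 98*d^3 - 19*d^2*j^2 - 133*d^2*j - 4*d*j^3 - 28*d*j^2 + j^4 + 7*j^3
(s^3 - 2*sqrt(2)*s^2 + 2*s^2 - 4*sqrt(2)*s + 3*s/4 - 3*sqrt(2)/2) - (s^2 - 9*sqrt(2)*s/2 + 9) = s^3 - 2*sqrt(2)*s^2 + s^2 + sqrt(2)*s/2 + 3*s/4 - 9 - 3*sqrt(2)/2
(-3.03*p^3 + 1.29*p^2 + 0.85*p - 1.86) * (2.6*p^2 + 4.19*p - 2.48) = -7.878*p^5 - 9.3417*p^4 + 15.1295*p^3 - 4.4737*p^2 - 9.9014*p + 4.6128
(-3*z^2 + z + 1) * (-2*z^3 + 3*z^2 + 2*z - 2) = 6*z^5 - 11*z^4 - 5*z^3 + 11*z^2 - 2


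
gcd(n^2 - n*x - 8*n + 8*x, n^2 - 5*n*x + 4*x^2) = -n + x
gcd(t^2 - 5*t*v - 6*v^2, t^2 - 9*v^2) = 1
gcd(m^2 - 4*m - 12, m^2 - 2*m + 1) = 1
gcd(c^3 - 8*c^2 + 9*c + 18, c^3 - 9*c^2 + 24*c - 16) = 1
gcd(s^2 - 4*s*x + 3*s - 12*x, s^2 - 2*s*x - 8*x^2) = -s + 4*x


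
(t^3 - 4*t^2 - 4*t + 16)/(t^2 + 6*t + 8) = (t^2 - 6*t + 8)/(t + 4)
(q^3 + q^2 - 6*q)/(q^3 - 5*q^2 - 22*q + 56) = q*(q + 3)/(q^2 - 3*q - 28)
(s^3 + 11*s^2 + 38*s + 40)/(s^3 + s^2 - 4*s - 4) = (s^2 + 9*s + 20)/(s^2 - s - 2)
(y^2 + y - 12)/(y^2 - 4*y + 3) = (y + 4)/(y - 1)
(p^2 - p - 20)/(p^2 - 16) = (p - 5)/(p - 4)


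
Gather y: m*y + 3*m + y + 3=3*m + y*(m + 1) + 3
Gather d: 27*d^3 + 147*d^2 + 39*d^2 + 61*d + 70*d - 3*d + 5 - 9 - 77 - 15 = 27*d^3 + 186*d^2 + 128*d - 96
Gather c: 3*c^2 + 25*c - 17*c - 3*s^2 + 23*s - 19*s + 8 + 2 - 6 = 3*c^2 + 8*c - 3*s^2 + 4*s + 4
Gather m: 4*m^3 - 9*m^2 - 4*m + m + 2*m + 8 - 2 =4*m^3 - 9*m^2 - m + 6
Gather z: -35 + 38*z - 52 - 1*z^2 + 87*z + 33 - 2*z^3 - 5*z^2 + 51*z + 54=-2*z^3 - 6*z^2 + 176*z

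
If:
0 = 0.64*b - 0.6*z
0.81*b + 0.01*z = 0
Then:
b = 0.00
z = 0.00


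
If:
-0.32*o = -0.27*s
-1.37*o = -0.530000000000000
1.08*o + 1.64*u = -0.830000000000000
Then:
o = 0.39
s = 0.46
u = -0.76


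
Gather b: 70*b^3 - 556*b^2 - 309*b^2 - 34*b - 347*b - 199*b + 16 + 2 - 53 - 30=70*b^3 - 865*b^2 - 580*b - 65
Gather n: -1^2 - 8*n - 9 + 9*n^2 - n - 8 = 9*n^2 - 9*n - 18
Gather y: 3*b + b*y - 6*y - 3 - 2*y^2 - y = 3*b - 2*y^2 + y*(b - 7) - 3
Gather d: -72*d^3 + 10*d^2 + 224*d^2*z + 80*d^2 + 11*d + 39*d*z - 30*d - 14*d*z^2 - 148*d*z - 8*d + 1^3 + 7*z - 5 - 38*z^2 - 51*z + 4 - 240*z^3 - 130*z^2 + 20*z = -72*d^3 + d^2*(224*z + 90) + d*(-14*z^2 - 109*z - 27) - 240*z^3 - 168*z^2 - 24*z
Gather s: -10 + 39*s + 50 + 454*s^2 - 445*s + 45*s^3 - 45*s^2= 45*s^3 + 409*s^2 - 406*s + 40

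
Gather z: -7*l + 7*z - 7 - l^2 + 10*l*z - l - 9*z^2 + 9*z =-l^2 - 8*l - 9*z^2 + z*(10*l + 16) - 7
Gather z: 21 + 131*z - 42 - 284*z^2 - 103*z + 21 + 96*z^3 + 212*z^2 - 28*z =96*z^3 - 72*z^2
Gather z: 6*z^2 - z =6*z^2 - z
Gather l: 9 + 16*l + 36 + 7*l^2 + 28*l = 7*l^2 + 44*l + 45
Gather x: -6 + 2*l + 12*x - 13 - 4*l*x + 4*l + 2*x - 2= 6*l + x*(14 - 4*l) - 21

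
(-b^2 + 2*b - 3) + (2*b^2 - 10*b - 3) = b^2 - 8*b - 6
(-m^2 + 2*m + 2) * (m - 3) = -m^3 + 5*m^2 - 4*m - 6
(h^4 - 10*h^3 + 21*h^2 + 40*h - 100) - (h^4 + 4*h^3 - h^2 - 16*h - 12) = -14*h^3 + 22*h^2 + 56*h - 88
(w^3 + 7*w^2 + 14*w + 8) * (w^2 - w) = w^5 + 6*w^4 + 7*w^3 - 6*w^2 - 8*w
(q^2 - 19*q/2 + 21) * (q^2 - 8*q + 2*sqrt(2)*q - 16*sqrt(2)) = q^4 - 35*q^3/2 + 2*sqrt(2)*q^3 - 35*sqrt(2)*q^2 + 97*q^2 - 168*q + 194*sqrt(2)*q - 336*sqrt(2)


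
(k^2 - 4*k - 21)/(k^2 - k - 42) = (k + 3)/(k + 6)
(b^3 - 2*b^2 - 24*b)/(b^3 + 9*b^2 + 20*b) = (b - 6)/(b + 5)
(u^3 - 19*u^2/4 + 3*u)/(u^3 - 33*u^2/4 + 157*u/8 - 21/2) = 2*u/(2*u - 7)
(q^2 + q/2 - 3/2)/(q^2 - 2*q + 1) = (q + 3/2)/(q - 1)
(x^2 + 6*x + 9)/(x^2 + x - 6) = (x + 3)/(x - 2)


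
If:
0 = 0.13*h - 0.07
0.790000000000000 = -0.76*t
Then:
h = 0.54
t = -1.04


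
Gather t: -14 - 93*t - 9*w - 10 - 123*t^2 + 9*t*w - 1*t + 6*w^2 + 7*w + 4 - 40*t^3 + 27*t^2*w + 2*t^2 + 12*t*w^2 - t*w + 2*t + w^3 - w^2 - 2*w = -40*t^3 + t^2*(27*w - 121) + t*(12*w^2 + 8*w - 92) + w^3 + 5*w^2 - 4*w - 20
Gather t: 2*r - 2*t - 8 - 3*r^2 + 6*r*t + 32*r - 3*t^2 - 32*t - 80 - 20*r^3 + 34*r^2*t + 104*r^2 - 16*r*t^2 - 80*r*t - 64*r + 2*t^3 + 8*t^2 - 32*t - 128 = -20*r^3 + 101*r^2 - 30*r + 2*t^3 + t^2*(5 - 16*r) + t*(34*r^2 - 74*r - 66) - 216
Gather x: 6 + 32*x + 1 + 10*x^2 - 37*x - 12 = 10*x^2 - 5*x - 5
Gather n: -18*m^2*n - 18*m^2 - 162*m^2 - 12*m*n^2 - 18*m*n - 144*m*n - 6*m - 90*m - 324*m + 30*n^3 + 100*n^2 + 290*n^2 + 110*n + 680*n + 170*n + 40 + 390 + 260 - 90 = -180*m^2 - 420*m + 30*n^3 + n^2*(390 - 12*m) + n*(-18*m^2 - 162*m + 960) + 600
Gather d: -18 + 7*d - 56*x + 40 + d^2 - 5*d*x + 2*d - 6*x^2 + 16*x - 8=d^2 + d*(9 - 5*x) - 6*x^2 - 40*x + 14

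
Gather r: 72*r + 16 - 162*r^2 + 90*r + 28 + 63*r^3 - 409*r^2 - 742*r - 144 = 63*r^3 - 571*r^2 - 580*r - 100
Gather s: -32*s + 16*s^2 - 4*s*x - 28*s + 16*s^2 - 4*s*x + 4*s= 32*s^2 + s*(-8*x - 56)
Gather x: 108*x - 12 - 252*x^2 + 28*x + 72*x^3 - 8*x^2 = 72*x^3 - 260*x^2 + 136*x - 12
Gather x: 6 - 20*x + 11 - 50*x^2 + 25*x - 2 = -50*x^2 + 5*x + 15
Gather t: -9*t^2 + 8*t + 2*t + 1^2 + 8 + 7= -9*t^2 + 10*t + 16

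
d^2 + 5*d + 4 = (d + 1)*(d + 4)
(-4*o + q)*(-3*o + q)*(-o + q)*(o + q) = -12*o^4 + 7*o^3*q + 11*o^2*q^2 - 7*o*q^3 + q^4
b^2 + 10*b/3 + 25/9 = (b + 5/3)^2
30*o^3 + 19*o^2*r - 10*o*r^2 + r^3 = (-6*o + r)*(-5*o + r)*(o + r)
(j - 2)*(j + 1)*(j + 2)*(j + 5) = j^4 + 6*j^3 + j^2 - 24*j - 20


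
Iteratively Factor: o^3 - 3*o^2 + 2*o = (o - 2)*(o^2 - o) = (o - 2)*(o - 1)*(o)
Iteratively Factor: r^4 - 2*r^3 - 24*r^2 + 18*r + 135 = (r - 5)*(r^3 + 3*r^2 - 9*r - 27) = (r - 5)*(r + 3)*(r^2 - 9) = (r - 5)*(r + 3)^2*(r - 3)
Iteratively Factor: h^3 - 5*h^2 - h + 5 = (h - 5)*(h^2 - 1) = (h - 5)*(h + 1)*(h - 1)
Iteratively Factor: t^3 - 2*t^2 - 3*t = (t - 3)*(t^2 + t) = t*(t - 3)*(t + 1)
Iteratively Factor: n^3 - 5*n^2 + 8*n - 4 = (n - 2)*(n^2 - 3*n + 2) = (n - 2)^2*(n - 1)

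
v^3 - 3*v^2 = v^2*(v - 3)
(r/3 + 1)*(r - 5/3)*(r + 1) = r^3/3 + 7*r^2/9 - 11*r/9 - 5/3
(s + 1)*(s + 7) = s^2 + 8*s + 7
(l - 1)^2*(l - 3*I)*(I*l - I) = I*l^4 + 3*l^3 - 3*I*l^3 - 9*l^2 + 3*I*l^2 + 9*l - I*l - 3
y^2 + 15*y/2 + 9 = (y + 3/2)*(y + 6)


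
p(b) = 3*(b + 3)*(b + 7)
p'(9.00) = 84.00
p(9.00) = 576.00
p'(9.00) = 84.00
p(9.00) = 576.00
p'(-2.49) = 15.06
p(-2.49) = 6.90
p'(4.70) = 58.20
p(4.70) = 270.27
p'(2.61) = 45.66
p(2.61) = 161.74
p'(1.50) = 39.00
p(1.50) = 114.75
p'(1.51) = 39.06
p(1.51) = 115.14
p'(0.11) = 30.66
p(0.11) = 66.34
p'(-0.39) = 27.66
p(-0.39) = 51.76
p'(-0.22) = 28.68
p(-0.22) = 56.55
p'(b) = 6*b + 30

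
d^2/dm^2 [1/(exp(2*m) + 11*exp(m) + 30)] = (2*(2*exp(m) + 11)^2*exp(m) - (4*exp(m) + 11)*(exp(2*m) + 11*exp(m) + 30))*exp(m)/(exp(2*m) + 11*exp(m) + 30)^3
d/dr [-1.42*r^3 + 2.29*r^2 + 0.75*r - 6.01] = -4.26*r^2 + 4.58*r + 0.75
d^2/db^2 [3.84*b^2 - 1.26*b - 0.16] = 7.68000000000000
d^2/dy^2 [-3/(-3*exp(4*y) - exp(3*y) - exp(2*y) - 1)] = 3*(2*(12*exp(2*y) + 3*exp(y) + 2)^2*exp(2*y) - (48*exp(2*y) + 9*exp(y) + 4)*(3*exp(4*y) + exp(3*y) + exp(2*y) + 1))*exp(2*y)/(3*exp(4*y) + exp(3*y) + exp(2*y) + 1)^3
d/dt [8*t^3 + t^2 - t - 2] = 24*t^2 + 2*t - 1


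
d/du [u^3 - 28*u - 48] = 3*u^2 - 28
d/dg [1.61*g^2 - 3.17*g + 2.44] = 3.22*g - 3.17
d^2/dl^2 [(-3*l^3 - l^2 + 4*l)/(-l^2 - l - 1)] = 2*(-5*l^3 + 6*l^2 + 21*l + 5)/(l^6 + 3*l^5 + 6*l^4 + 7*l^3 + 6*l^2 + 3*l + 1)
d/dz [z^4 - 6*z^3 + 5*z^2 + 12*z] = 4*z^3 - 18*z^2 + 10*z + 12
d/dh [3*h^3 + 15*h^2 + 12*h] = 9*h^2 + 30*h + 12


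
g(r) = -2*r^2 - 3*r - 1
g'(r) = -4*r - 3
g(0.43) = -2.66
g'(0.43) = -4.72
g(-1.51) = -1.03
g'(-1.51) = 3.04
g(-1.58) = -1.25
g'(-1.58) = 3.32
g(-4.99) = -35.83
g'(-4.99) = 16.96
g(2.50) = -21.00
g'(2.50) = -13.00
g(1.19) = -7.40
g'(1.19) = -7.76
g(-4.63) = -29.98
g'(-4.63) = 15.52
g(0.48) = -2.90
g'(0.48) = -4.92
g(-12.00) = -253.00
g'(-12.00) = 45.00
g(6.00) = -91.00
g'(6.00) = -27.00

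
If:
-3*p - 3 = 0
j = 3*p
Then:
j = -3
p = -1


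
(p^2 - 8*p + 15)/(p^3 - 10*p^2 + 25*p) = (p - 3)/(p*(p - 5))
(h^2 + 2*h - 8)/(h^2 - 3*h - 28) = (h - 2)/(h - 7)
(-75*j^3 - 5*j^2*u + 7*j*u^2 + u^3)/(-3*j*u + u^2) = 25*j^2/u + 10*j + u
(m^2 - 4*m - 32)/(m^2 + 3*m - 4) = (m - 8)/(m - 1)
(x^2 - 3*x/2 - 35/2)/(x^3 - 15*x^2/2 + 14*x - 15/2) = (2*x + 7)/(2*x^2 - 5*x + 3)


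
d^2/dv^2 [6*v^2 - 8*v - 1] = 12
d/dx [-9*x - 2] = -9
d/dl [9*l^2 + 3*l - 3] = 18*l + 3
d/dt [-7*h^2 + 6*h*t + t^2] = 6*h + 2*t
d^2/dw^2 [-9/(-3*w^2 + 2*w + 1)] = 18*(9*w^2 - 6*w - 4*(3*w - 1)^2 - 3)/(-3*w^2 + 2*w + 1)^3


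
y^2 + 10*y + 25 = (y + 5)^2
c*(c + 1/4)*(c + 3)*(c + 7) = c^4 + 41*c^3/4 + 47*c^2/2 + 21*c/4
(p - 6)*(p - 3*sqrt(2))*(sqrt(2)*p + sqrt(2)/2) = sqrt(2)*p^3 - 11*sqrt(2)*p^2/2 - 6*p^2 - 3*sqrt(2)*p + 33*p + 18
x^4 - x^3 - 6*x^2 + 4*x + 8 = (x - 2)^2*(x + 1)*(x + 2)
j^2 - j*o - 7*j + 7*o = (j - 7)*(j - o)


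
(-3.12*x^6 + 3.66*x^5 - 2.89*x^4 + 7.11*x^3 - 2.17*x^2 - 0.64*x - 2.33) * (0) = 0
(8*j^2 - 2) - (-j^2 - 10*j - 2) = 9*j^2 + 10*j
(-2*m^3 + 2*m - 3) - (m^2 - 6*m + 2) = -2*m^3 - m^2 + 8*m - 5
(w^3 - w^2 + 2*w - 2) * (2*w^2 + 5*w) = 2*w^5 + 3*w^4 - w^3 + 6*w^2 - 10*w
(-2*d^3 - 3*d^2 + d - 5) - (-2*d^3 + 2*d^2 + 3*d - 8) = -5*d^2 - 2*d + 3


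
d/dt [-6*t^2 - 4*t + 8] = -12*t - 4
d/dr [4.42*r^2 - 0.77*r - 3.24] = 8.84*r - 0.77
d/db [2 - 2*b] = -2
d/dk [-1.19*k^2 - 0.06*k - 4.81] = -2.38*k - 0.06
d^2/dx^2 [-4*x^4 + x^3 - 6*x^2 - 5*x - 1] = -48*x^2 + 6*x - 12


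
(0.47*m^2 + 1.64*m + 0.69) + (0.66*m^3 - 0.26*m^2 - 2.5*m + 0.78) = 0.66*m^3 + 0.21*m^2 - 0.86*m + 1.47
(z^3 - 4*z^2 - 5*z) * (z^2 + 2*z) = z^5 - 2*z^4 - 13*z^3 - 10*z^2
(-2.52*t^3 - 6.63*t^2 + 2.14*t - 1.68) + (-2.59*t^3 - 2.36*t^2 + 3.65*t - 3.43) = -5.11*t^3 - 8.99*t^2 + 5.79*t - 5.11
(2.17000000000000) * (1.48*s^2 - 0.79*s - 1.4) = 3.2116*s^2 - 1.7143*s - 3.038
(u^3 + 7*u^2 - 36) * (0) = 0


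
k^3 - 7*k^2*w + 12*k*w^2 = k*(k - 4*w)*(k - 3*w)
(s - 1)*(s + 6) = s^2 + 5*s - 6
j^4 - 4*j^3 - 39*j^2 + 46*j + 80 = (j - 8)*(j - 2)*(j + 1)*(j + 5)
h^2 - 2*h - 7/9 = (h - 7/3)*(h + 1/3)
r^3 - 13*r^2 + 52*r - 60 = (r - 6)*(r - 5)*(r - 2)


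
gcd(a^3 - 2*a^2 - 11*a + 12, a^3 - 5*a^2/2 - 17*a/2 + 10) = a^2 - 5*a + 4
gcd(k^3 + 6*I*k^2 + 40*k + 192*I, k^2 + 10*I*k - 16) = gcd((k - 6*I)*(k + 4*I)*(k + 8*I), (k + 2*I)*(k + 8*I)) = k + 8*I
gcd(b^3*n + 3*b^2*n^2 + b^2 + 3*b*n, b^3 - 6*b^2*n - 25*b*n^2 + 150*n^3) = 1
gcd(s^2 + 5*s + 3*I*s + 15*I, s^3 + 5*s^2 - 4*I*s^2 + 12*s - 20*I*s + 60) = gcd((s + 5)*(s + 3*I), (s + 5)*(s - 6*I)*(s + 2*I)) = s + 5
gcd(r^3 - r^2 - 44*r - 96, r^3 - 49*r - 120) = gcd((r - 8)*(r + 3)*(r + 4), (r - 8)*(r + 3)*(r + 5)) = r^2 - 5*r - 24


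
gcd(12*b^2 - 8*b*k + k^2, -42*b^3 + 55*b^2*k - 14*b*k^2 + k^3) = 6*b - k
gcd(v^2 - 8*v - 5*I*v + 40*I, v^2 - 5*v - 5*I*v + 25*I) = v - 5*I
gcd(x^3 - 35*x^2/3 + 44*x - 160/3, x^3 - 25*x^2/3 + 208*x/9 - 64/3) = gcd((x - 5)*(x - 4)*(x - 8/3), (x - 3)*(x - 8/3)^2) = x - 8/3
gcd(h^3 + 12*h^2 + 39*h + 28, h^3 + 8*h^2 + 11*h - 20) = h + 4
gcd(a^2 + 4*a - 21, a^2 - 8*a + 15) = a - 3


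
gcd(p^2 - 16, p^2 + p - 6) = 1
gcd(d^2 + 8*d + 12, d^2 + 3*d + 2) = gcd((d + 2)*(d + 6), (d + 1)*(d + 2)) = d + 2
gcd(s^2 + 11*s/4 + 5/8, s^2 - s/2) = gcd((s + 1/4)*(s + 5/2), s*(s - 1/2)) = 1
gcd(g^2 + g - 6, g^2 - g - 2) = g - 2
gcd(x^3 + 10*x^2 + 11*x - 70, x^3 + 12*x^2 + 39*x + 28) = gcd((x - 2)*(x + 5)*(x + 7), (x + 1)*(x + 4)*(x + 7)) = x + 7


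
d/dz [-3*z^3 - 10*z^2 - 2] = z*(-9*z - 20)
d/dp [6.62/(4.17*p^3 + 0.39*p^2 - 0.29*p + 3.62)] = (-82.8162*p^2 - 5.1636*p + 1.9198)/(4.17*p^3 + 0.39*p^2 - 0.29*p + 3.62)^2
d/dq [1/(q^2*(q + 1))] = (-3*q - 2)/(q^3*(q^2 + 2*q + 1))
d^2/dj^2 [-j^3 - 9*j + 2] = -6*j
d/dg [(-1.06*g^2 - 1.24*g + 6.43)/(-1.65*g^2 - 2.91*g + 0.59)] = (1.0386*g^2 + 19.9682*g + 17.9797)/(2.7225*g^4 + 9.603*g^3 + 6.5211*g^2 - 3.4338*g + 0.3481)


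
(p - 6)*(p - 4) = p^2 - 10*p + 24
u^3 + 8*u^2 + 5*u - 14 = (u - 1)*(u + 2)*(u + 7)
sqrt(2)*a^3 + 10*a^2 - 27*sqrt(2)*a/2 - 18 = (a - 3*sqrt(2)/2)*(a + 6*sqrt(2))*(sqrt(2)*a + 1)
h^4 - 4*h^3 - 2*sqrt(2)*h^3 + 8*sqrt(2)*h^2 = h^2*(h - 4)*(h - 2*sqrt(2))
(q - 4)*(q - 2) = q^2 - 6*q + 8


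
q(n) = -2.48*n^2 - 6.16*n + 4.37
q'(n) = -4.96*n - 6.16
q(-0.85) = 7.81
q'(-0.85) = -1.94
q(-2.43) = 4.69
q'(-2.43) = 5.89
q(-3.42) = -3.57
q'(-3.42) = 10.80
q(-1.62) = 7.84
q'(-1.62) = 1.88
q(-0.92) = 7.94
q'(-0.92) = -1.60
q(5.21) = -95.04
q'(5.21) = -32.00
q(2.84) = -33.13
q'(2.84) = -20.25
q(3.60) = -49.95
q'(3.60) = -24.02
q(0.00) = 4.37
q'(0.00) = -6.16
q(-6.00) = -47.95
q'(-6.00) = 23.60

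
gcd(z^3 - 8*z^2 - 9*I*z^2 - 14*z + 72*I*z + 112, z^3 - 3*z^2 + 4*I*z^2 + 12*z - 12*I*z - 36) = z - 2*I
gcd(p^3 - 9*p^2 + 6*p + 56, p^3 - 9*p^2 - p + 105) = p - 7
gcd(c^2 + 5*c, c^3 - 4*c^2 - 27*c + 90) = c + 5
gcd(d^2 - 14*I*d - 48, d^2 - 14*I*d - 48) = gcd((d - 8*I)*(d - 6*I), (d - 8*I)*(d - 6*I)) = d^2 - 14*I*d - 48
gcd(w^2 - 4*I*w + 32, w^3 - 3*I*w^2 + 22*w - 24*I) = w + 4*I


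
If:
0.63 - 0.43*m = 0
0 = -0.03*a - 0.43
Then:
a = -14.33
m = 1.47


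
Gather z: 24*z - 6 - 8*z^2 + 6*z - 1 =-8*z^2 + 30*z - 7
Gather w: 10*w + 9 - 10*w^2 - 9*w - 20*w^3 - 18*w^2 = -20*w^3 - 28*w^2 + w + 9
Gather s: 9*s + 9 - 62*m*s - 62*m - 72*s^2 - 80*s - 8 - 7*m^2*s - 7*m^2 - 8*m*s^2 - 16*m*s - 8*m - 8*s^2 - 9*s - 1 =-7*m^2 - 70*m + s^2*(-8*m - 80) + s*(-7*m^2 - 78*m - 80)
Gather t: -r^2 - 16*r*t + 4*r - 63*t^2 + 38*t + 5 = -r^2 + 4*r - 63*t^2 + t*(38 - 16*r) + 5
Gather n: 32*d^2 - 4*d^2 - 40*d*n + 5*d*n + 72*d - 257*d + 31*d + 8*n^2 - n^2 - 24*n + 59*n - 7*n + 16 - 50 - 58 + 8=28*d^2 - 154*d + 7*n^2 + n*(28 - 35*d) - 84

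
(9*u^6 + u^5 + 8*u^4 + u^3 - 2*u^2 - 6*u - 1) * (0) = 0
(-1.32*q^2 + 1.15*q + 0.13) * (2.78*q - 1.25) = -3.6696*q^3 + 4.847*q^2 - 1.0761*q - 0.1625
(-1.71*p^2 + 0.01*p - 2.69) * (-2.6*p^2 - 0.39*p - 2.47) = 4.446*p^4 + 0.6409*p^3 + 11.2138*p^2 + 1.0244*p + 6.6443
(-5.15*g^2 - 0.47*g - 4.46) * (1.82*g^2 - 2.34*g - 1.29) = -9.373*g^4 + 11.1956*g^3 - 0.3739*g^2 + 11.0427*g + 5.7534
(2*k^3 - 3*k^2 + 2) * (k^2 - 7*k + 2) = 2*k^5 - 17*k^4 + 25*k^3 - 4*k^2 - 14*k + 4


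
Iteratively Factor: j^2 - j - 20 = (j + 4)*(j - 5)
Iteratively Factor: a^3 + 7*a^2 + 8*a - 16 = (a + 4)*(a^2 + 3*a - 4) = (a - 1)*(a + 4)*(a + 4)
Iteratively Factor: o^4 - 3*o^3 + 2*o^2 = (o - 2)*(o^3 - o^2) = (o - 2)*(o - 1)*(o^2) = o*(o - 2)*(o - 1)*(o)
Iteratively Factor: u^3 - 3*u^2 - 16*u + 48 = (u - 4)*(u^2 + u - 12) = (u - 4)*(u - 3)*(u + 4)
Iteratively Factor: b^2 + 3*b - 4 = (b - 1)*(b + 4)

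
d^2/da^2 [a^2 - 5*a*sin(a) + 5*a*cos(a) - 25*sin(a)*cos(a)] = -5*sqrt(2)*a*cos(a + pi/4) + 50*sin(2*a) - 10*sqrt(2)*sin(a + pi/4) + 2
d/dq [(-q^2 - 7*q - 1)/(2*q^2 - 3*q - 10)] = (17*q^2 + 24*q + 67)/(4*q^4 - 12*q^3 - 31*q^2 + 60*q + 100)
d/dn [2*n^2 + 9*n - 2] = 4*n + 9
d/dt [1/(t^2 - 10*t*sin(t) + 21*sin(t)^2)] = 2*(5*t*cos(t) - t + 5*sin(t) - 21*sin(2*t)/2)/((t - 7*sin(t))^2*(t - 3*sin(t))^2)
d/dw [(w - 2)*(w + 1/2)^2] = (2*w + 1)*(6*w - 7)/4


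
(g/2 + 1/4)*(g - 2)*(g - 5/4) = g^3/2 - 11*g^2/8 + 7*g/16 + 5/8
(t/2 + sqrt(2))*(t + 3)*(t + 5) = t^3/2 + sqrt(2)*t^2 + 4*t^2 + 15*t/2 + 8*sqrt(2)*t + 15*sqrt(2)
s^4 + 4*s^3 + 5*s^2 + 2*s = s*(s + 1)^2*(s + 2)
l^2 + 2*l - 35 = (l - 5)*(l + 7)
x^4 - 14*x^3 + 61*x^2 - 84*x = x*(x - 7)*(x - 4)*(x - 3)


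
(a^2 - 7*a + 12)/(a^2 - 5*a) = (a^2 - 7*a + 12)/(a*(a - 5))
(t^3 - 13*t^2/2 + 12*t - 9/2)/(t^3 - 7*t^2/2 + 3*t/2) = (t - 3)/t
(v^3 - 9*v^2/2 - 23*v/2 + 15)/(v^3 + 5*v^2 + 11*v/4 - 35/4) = 2*(v - 6)/(2*v + 7)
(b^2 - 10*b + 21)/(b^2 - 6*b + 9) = (b - 7)/(b - 3)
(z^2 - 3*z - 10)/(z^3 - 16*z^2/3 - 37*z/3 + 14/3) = 3*(z - 5)/(3*z^2 - 22*z + 7)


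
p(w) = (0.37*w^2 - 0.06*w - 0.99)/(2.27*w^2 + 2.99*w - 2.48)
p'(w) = (-4.54*w - 2.99)*(0.37*w^2 - 0.06*w - 0.99)/(2.27*w^2 + 2.99*w - 2.48)^2 + (0.74*w - 0.06)/(2.27*w^2 + 2.99*w - 2.48)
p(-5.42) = 0.21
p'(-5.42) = 0.01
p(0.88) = -0.40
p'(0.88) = 1.76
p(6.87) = 0.13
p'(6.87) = 0.01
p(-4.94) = 0.22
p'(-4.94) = 0.01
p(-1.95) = 1.66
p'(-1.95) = 25.67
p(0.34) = 0.81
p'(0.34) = 2.88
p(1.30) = -0.08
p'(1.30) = 0.32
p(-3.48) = 0.25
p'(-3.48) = 0.04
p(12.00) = 0.14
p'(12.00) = 0.00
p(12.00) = 0.14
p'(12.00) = 0.00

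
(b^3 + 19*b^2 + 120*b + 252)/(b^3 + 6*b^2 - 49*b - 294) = (b + 6)/(b - 7)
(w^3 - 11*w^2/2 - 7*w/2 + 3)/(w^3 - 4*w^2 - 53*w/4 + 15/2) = 2*(w + 1)/(2*w + 5)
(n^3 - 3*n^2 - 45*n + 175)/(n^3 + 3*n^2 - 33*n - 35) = (n - 5)/(n + 1)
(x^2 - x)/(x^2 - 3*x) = (x - 1)/(x - 3)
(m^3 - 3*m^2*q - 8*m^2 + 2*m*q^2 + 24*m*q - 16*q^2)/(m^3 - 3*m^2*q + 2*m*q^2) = (m - 8)/m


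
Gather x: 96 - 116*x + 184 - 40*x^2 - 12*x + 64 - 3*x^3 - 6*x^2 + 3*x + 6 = -3*x^3 - 46*x^2 - 125*x + 350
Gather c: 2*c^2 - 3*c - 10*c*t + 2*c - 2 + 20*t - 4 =2*c^2 + c*(-10*t - 1) + 20*t - 6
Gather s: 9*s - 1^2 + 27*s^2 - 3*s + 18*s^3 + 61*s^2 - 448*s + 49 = 18*s^3 + 88*s^2 - 442*s + 48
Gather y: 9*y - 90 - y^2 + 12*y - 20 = -y^2 + 21*y - 110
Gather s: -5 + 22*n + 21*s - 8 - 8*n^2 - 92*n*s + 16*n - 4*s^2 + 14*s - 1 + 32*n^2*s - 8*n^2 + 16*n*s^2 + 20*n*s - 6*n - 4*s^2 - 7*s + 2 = -16*n^2 + 32*n + s^2*(16*n - 8) + s*(32*n^2 - 72*n + 28) - 12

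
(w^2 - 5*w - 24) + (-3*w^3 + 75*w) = -3*w^3 + w^2 + 70*w - 24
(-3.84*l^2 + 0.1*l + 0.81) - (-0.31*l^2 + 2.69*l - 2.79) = -3.53*l^2 - 2.59*l + 3.6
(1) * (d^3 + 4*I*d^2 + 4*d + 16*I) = d^3 + 4*I*d^2 + 4*d + 16*I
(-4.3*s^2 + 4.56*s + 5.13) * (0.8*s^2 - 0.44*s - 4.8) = -3.44*s^4 + 5.54*s^3 + 22.7376*s^2 - 24.1452*s - 24.624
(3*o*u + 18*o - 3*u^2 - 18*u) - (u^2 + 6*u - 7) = 3*o*u + 18*o - 4*u^2 - 24*u + 7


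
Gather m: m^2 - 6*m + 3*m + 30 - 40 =m^2 - 3*m - 10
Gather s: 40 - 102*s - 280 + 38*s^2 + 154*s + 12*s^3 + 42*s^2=12*s^3 + 80*s^2 + 52*s - 240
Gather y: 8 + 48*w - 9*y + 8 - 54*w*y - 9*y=48*w + y*(-54*w - 18) + 16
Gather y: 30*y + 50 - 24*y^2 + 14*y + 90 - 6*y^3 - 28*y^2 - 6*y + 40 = -6*y^3 - 52*y^2 + 38*y + 180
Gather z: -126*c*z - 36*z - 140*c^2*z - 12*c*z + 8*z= z*(-140*c^2 - 138*c - 28)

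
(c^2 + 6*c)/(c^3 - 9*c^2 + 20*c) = (c + 6)/(c^2 - 9*c + 20)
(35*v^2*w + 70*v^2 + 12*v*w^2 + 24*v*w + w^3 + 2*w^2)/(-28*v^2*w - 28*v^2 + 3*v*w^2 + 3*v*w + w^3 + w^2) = (-5*v*w - 10*v - w^2 - 2*w)/(4*v*w + 4*v - w^2 - w)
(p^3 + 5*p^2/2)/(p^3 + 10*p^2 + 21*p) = p*(2*p + 5)/(2*(p^2 + 10*p + 21))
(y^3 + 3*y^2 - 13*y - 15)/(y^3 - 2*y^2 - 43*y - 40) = (y - 3)/(y - 8)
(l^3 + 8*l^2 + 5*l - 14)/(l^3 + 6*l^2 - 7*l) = (l + 2)/l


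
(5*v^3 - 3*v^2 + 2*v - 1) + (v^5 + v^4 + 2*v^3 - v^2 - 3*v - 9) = v^5 + v^4 + 7*v^3 - 4*v^2 - v - 10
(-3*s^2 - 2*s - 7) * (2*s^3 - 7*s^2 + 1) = -6*s^5 + 17*s^4 + 46*s^2 - 2*s - 7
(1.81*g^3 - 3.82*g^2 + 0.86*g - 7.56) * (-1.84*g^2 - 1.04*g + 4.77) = -3.3304*g^5 + 5.1464*g^4 + 11.0241*g^3 - 5.2054*g^2 + 11.9646*g - 36.0612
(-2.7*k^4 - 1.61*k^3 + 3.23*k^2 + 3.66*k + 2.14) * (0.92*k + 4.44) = -2.484*k^5 - 13.4692*k^4 - 4.1768*k^3 + 17.7084*k^2 + 18.2192*k + 9.5016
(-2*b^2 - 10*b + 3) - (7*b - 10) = -2*b^2 - 17*b + 13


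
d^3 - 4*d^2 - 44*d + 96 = (d - 8)*(d - 2)*(d + 6)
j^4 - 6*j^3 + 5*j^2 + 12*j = j*(j - 4)*(j - 3)*(j + 1)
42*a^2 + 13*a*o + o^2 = (6*a + o)*(7*a + o)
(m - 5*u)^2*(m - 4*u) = m^3 - 14*m^2*u + 65*m*u^2 - 100*u^3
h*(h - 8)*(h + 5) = h^3 - 3*h^2 - 40*h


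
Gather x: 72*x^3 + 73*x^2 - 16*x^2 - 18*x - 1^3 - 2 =72*x^3 + 57*x^2 - 18*x - 3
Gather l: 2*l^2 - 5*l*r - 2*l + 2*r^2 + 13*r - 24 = 2*l^2 + l*(-5*r - 2) + 2*r^2 + 13*r - 24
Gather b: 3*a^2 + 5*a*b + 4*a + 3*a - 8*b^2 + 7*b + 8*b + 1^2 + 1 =3*a^2 + 7*a - 8*b^2 + b*(5*a + 15) + 2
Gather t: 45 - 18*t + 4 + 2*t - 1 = 48 - 16*t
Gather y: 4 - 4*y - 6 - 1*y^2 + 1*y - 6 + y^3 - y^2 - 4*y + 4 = y^3 - 2*y^2 - 7*y - 4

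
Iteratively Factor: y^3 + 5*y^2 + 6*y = (y + 2)*(y^2 + 3*y) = (y + 2)*(y + 3)*(y)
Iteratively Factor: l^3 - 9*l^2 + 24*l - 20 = (l - 2)*(l^2 - 7*l + 10) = (l - 5)*(l - 2)*(l - 2)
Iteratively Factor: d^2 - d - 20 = (d + 4)*(d - 5)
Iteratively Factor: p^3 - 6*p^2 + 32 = (p + 2)*(p^2 - 8*p + 16) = (p - 4)*(p + 2)*(p - 4)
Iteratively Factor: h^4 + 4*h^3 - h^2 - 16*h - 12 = (h + 1)*(h^3 + 3*h^2 - 4*h - 12) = (h + 1)*(h + 2)*(h^2 + h - 6) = (h - 2)*(h + 1)*(h + 2)*(h + 3)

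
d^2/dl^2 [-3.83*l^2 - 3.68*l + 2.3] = -7.66000000000000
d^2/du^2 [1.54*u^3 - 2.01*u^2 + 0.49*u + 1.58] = 9.24*u - 4.02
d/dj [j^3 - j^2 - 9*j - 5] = 3*j^2 - 2*j - 9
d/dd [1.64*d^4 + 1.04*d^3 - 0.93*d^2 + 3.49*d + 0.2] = 6.56*d^3 + 3.12*d^2 - 1.86*d + 3.49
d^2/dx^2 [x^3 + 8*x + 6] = 6*x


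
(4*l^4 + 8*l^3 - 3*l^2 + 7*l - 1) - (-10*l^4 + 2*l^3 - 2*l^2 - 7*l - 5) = 14*l^4 + 6*l^3 - l^2 + 14*l + 4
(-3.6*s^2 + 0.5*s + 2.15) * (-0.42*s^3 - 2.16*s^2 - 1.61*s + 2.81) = 1.512*s^5 + 7.566*s^4 + 3.813*s^3 - 15.565*s^2 - 2.0565*s + 6.0415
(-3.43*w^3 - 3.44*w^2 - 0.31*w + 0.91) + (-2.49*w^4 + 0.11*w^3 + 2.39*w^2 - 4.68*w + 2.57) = -2.49*w^4 - 3.32*w^3 - 1.05*w^2 - 4.99*w + 3.48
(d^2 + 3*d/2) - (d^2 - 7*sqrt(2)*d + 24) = 3*d/2 + 7*sqrt(2)*d - 24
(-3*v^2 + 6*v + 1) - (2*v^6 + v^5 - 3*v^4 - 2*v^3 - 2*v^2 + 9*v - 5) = -2*v^6 - v^5 + 3*v^4 + 2*v^3 - v^2 - 3*v + 6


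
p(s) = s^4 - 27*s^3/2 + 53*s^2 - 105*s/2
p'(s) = 4*s^3 - 81*s^2/2 + 106*s - 105/2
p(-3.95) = 2109.75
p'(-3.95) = -1349.62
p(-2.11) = 493.38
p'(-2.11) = -494.05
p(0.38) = -13.02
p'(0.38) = -17.85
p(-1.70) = 317.10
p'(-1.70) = -369.40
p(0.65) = -15.26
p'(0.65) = 0.39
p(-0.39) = 29.36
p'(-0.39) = -100.24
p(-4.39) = 2765.47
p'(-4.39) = -1636.78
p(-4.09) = 2304.79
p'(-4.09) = -1437.20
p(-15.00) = 108900.00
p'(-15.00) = -24255.00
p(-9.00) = 21168.00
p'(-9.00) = -7203.00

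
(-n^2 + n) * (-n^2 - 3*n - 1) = n^4 + 2*n^3 - 2*n^2 - n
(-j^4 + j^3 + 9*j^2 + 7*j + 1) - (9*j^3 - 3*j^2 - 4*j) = -j^4 - 8*j^3 + 12*j^2 + 11*j + 1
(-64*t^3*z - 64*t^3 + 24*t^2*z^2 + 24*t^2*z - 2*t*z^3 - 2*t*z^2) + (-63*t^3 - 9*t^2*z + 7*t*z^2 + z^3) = -64*t^3*z - 127*t^3 + 24*t^2*z^2 + 15*t^2*z - 2*t*z^3 + 5*t*z^2 + z^3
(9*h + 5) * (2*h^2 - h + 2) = 18*h^3 + h^2 + 13*h + 10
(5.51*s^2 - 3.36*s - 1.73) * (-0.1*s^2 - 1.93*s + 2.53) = -0.551*s^4 - 10.2983*s^3 + 20.5981*s^2 - 5.1619*s - 4.3769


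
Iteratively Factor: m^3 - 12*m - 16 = (m + 2)*(m^2 - 2*m - 8) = (m - 4)*(m + 2)*(m + 2)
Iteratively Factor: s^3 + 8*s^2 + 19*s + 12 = (s + 1)*(s^2 + 7*s + 12) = (s + 1)*(s + 4)*(s + 3)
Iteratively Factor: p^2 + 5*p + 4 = (p + 1)*(p + 4)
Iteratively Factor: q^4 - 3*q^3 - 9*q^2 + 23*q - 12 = (q - 4)*(q^3 + q^2 - 5*q + 3) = (q - 4)*(q + 3)*(q^2 - 2*q + 1) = (q - 4)*(q - 1)*(q + 3)*(q - 1)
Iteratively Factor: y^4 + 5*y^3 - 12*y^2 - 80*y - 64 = (y - 4)*(y^3 + 9*y^2 + 24*y + 16) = (y - 4)*(y + 4)*(y^2 + 5*y + 4) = (y - 4)*(y + 4)^2*(y + 1)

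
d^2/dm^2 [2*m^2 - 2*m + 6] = 4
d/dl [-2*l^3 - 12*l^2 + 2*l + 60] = -6*l^2 - 24*l + 2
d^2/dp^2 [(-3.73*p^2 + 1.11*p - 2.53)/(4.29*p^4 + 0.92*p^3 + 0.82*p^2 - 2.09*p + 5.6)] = (-411.883758*p^8 + 156.813228*p^7 - 841.223648*p^6 - 671.819184*p^5 + 1986.43743*p^4 - 211.120144*p^3 + 782.494032*p^2 + 73.640124*p - 206.829786)/(78.953589*p^12 + 50.795316*p^11 + 56.167254*p^10 - 95.196763*p^9 + 270.43194*p^8 + 85.048164*p^7 + 179.726239*p^6 - 268.073112*p^5 + 361.038966*p^4 + 19.840591*p^3 + 150.52968*p^2 - 196.6272*p + 175.616)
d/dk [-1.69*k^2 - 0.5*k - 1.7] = -3.38*k - 0.5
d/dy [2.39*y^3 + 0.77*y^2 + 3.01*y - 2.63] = 7.17*y^2 + 1.54*y + 3.01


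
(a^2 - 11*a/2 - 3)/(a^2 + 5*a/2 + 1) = (a - 6)/(a + 2)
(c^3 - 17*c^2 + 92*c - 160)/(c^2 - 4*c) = c - 13 + 40/c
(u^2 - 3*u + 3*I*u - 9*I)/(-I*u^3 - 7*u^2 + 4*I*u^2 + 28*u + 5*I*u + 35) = (I*u^2 - 3*u*(1 + I) + 9)/(u^3 - u^2*(4 + 7*I) + u*(-5 + 28*I) + 35*I)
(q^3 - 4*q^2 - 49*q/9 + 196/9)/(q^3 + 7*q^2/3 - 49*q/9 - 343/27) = 3*(q - 4)/(3*q + 7)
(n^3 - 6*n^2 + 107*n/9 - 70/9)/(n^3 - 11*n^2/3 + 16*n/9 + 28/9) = (3*n - 5)/(3*n + 2)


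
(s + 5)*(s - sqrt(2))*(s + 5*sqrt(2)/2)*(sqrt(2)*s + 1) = sqrt(2)*s^4 + 4*s^3 + 5*sqrt(2)*s^3 - 7*sqrt(2)*s^2/2 + 20*s^2 - 35*sqrt(2)*s/2 - 5*s - 25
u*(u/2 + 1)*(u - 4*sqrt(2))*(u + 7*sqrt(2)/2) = u^4/2 - sqrt(2)*u^3/4 + u^3 - 14*u^2 - sqrt(2)*u^2/2 - 28*u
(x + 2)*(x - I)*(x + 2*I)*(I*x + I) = I*x^4 - x^3 + 3*I*x^3 - 3*x^2 + 4*I*x^2 - 2*x + 6*I*x + 4*I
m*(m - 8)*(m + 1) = m^3 - 7*m^2 - 8*m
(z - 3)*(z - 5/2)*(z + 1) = z^3 - 9*z^2/2 + 2*z + 15/2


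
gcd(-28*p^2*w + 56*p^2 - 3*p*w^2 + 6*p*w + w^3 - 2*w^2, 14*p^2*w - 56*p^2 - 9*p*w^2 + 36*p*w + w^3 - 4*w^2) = 7*p - w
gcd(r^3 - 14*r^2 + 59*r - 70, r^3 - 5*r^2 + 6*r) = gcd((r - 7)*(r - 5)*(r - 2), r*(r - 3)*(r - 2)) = r - 2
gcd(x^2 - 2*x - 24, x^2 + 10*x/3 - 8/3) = x + 4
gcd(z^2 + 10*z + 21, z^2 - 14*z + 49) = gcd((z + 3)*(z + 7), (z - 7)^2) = 1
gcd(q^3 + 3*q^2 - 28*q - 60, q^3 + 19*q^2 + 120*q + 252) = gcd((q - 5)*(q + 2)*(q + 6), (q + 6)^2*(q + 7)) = q + 6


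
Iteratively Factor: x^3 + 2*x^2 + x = (x + 1)*(x^2 + x) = x*(x + 1)*(x + 1)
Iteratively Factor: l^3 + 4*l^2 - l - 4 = (l - 1)*(l^2 + 5*l + 4) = (l - 1)*(l + 4)*(l + 1)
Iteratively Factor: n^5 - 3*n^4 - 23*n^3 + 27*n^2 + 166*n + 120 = (n - 5)*(n^4 + 2*n^3 - 13*n^2 - 38*n - 24) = (n - 5)*(n + 2)*(n^3 - 13*n - 12) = (n - 5)*(n + 1)*(n + 2)*(n^2 - n - 12) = (n - 5)*(n + 1)*(n + 2)*(n + 3)*(n - 4)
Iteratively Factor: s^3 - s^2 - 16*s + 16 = (s - 1)*(s^2 - 16) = (s - 4)*(s - 1)*(s + 4)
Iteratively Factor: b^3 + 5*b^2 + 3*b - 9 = (b + 3)*(b^2 + 2*b - 3) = (b + 3)^2*(b - 1)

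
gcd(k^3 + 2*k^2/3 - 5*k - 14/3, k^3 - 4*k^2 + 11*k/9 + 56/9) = k^2 - 4*k/3 - 7/3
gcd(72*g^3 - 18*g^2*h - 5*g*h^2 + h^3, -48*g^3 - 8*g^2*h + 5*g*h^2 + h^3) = 12*g^2 - g*h - h^2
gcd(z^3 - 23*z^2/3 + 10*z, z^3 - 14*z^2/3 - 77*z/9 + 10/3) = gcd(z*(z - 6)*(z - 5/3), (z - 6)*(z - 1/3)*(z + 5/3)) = z - 6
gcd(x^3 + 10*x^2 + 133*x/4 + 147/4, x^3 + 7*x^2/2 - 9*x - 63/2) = x^2 + 13*x/2 + 21/2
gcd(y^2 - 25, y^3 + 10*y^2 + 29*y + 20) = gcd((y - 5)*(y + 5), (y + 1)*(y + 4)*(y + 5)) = y + 5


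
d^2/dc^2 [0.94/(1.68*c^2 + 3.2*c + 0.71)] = (-5.306112*c^2 - 10.10688*c + 0.94*(3.36*c + 3.2)*(6.72*c + 6.4) - 2.242464)/(1.68*c^2 + 3.2*c + 0.71)^3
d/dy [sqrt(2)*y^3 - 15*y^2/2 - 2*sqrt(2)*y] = 3*sqrt(2)*y^2 - 15*y - 2*sqrt(2)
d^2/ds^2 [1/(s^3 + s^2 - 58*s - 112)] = 2*(-(3*s + 1)*(s^3 + s^2 - 58*s - 112) + (3*s^2 + 2*s - 58)^2)/(s^3 + s^2 - 58*s - 112)^3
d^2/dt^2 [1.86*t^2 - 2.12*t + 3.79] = 3.72000000000000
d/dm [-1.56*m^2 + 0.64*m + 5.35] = 0.64 - 3.12*m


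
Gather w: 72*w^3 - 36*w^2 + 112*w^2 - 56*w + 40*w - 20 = 72*w^3 + 76*w^2 - 16*w - 20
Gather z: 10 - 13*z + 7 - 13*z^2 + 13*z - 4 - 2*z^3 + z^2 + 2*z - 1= -2*z^3 - 12*z^2 + 2*z + 12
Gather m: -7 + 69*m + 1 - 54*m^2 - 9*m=-54*m^2 + 60*m - 6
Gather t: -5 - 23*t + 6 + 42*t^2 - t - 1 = 42*t^2 - 24*t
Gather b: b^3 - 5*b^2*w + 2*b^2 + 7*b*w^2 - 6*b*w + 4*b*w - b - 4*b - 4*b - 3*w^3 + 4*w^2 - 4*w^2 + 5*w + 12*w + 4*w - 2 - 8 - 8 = b^3 + b^2*(2 - 5*w) + b*(7*w^2 - 2*w - 9) - 3*w^3 + 21*w - 18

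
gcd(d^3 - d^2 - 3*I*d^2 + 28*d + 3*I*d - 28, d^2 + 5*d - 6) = d - 1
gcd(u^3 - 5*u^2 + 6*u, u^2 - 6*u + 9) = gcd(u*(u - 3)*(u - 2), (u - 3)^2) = u - 3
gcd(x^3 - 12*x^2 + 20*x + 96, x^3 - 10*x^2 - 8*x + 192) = x^2 - 14*x + 48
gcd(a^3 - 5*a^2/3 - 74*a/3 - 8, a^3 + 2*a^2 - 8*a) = a + 4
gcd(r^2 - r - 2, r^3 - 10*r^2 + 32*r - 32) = r - 2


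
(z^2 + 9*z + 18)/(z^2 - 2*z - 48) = (z + 3)/(z - 8)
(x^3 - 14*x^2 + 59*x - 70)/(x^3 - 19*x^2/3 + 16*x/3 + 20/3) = 3*(x - 7)/(3*x + 2)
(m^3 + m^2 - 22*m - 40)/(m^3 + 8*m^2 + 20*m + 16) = (m - 5)/(m + 2)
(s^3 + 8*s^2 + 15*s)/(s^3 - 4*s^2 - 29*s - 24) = s*(s + 5)/(s^2 - 7*s - 8)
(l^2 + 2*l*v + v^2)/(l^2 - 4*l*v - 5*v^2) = (-l - v)/(-l + 5*v)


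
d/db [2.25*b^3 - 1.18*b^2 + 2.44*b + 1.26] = 6.75*b^2 - 2.36*b + 2.44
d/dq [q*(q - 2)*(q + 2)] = 3*q^2 - 4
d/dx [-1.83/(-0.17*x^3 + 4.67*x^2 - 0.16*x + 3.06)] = (-0.9333*x^2 + 17.0922*x - 0.2928)/(0.17*x^3 - 4.67*x^2 + 0.16*x - 3.06)^2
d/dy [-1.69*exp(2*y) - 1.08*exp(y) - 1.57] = (-3.38*exp(y) - 1.08)*exp(y)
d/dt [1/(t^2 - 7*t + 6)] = (7 - 2*t)/(t^2 - 7*t + 6)^2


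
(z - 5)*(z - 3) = z^2 - 8*z + 15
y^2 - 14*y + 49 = (y - 7)^2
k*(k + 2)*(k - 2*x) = k^3 - 2*k^2*x + 2*k^2 - 4*k*x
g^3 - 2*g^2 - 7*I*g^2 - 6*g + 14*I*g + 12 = (g - 2)*(g - 6*I)*(g - I)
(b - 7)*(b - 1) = b^2 - 8*b + 7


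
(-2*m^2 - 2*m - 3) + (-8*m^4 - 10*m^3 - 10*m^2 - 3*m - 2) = -8*m^4 - 10*m^3 - 12*m^2 - 5*m - 5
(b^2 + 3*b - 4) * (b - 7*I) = b^3 + 3*b^2 - 7*I*b^2 - 4*b - 21*I*b + 28*I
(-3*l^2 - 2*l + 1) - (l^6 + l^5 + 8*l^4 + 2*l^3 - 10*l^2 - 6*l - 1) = -l^6 - l^5 - 8*l^4 - 2*l^3 + 7*l^2 + 4*l + 2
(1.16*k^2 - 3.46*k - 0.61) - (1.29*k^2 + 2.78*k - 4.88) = -0.13*k^2 - 6.24*k + 4.27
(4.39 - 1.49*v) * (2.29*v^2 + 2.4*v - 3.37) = -3.4121*v^3 + 6.4771*v^2 + 15.5573*v - 14.7943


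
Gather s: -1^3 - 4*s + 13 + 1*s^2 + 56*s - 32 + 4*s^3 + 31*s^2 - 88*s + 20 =4*s^3 + 32*s^2 - 36*s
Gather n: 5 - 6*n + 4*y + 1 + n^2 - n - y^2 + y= n^2 - 7*n - y^2 + 5*y + 6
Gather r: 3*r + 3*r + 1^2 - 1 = 6*r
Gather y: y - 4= y - 4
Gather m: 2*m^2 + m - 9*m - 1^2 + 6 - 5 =2*m^2 - 8*m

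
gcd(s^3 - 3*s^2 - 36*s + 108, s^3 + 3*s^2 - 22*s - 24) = s + 6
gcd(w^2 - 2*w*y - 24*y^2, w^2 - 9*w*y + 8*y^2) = 1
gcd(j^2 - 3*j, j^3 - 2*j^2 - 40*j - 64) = 1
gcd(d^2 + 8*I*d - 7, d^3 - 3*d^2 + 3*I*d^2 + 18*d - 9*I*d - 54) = 1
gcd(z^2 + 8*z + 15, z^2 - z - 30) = z + 5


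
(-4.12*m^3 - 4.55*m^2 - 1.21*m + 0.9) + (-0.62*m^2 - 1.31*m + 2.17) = -4.12*m^3 - 5.17*m^2 - 2.52*m + 3.07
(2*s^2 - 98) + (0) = 2*s^2 - 98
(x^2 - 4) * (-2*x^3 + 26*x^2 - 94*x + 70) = -2*x^5 + 26*x^4 - 86*x^3 - 34*x^2 + 376*x - 280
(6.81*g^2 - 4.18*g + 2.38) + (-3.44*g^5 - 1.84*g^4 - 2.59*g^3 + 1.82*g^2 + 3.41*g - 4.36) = -3.44*g^5 - 1.84*g^4 - 2.59*g^3 + 8.63*g^2 - 0.77*g - 1.98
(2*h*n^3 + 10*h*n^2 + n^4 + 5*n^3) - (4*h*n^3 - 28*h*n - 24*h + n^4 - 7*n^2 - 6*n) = -2*h*n^3 + 10*h*n^2 + 28*h*n + 24*h + 5*n^3 + 7*n^2 + 6*n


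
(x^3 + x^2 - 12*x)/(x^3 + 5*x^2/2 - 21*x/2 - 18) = 2*x/(2*x + 3)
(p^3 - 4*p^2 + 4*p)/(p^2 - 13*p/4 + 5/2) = 4*p*(p - 2)/(4*p - 5)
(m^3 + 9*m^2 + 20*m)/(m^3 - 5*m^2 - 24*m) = (m^2 + 9*m + 20)/(m^2 - 5*m - 24)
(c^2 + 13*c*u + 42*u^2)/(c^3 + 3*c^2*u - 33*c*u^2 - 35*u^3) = (-c - 6*u)/(-c^2 + 4*c*u + 5*u^2)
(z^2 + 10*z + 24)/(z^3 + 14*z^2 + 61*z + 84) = (z + 6)/(z^2 + 10*z + 21)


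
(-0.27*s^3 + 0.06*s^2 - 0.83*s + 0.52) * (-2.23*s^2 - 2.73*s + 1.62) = 0.6021*s^5 + 0.6033*s^4 + 1.2497*s^3 + 1.2035*s^2 - 2.7642*s + 0.8424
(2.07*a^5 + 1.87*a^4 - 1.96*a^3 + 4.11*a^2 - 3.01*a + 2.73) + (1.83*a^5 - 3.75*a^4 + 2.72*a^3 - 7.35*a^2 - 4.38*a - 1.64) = 3.9*a^5 - 1.88*a^4 + 0.76*a^3 - 3.24*a^2 - 7.39*a + 1.09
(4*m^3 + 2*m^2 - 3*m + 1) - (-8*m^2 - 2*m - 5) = 4*m^3 + 10*m^2 - m + 6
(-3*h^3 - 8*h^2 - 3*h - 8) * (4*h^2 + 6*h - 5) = -12*h^5 - 50*h^4 - 45*h^3 - 10*h^2 - 33*h + 40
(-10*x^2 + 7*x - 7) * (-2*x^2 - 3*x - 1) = 20*x^4 + 16*x^3 + 3*x^2 + 14*x + 7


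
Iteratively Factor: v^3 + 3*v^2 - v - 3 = (v + 1)*(v^2 + 2*v - 3) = (v - 1)*(v + 1)*(v + 3)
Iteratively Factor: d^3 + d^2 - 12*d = (d + 4)*(d^2 - 3*d) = (d - 3)*(d + 4)*(d)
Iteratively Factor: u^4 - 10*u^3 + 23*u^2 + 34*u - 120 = (u - 4)*(u^3 - 6*u^2 - u + 30) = (u - 5)*(u - 4)*(u^2 - u - 6) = (u - 5)*(u - 4)*(u - 3)*(u + 2)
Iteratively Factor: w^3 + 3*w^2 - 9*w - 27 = (w + 3)*(w^2 - 9) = (w + 3)^2*(w - 3)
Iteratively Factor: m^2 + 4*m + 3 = (m + 1)*(m + 3)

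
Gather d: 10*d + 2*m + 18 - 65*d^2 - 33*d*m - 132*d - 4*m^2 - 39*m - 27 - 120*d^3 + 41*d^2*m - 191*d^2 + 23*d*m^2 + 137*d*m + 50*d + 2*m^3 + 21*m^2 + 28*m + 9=-120*d^3 + d^2*(41*m - 256) + d*(23*m^2 + 104*m - 72) + 2*m^3 + 17*m^2 - 9*m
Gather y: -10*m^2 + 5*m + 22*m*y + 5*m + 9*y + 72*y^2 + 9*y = -10*m^2 + 10*m + 72*y^2 + y*(22*m + 18)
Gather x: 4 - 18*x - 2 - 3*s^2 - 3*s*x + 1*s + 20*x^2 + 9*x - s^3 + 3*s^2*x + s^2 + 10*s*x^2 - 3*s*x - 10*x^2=-s^3 - 2*s^2 + s + x^2*(10*s + 10) + x*(3*s^2 - 6*s - 9) + 2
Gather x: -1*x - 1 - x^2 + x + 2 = 1 - x^2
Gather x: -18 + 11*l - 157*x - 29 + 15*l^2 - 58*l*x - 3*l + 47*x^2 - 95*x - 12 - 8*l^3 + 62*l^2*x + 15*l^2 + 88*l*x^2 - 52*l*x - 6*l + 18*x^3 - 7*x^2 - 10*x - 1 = -8*l^3 + 30*l^2 + 2*l + 18*x^3 + x^2*(88*l + 40) + x*(62*l^2 - 110*l - 262) - 60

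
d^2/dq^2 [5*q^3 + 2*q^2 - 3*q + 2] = 30*q + 4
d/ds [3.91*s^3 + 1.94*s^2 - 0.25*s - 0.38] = 11.73*s^2 + 3.88*s - 0.25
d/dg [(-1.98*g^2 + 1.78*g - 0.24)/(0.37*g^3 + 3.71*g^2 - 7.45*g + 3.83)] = (0.732599999999999*g^4 - 1.3172*g^3 + 8.4136*g^2 - 13.386*g + 5.0294)/(0.1369*g^6 + 2.7454*g^5 + 8.2511*g^4 - 52.4448*g^3 + 83.9211*g^2 - 57.067*g + 14.6689)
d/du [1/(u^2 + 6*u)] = 2*(-u - 3)/(u^2*(u + 6)^2)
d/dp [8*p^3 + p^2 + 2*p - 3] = 24*p^2 + 2*p + 2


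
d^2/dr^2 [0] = 0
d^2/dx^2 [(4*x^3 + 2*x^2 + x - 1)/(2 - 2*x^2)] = (-5*x^3 - 3*x^2 - 15*x - 1)/(x^6 - 3*x^4 + 3*x^2 - 1)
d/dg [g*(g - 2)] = 2*g - 2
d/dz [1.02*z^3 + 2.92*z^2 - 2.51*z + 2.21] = 3.06*z^2 + 5.84*z - 2.51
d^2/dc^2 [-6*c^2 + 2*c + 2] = -12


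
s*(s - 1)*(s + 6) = s^3 + 5*s^2 - 6*s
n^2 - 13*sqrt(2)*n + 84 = (n - 7*sqrt(2))*(n - 6*sqrt(2))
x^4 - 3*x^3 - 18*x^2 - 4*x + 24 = (x - 6)*(x - 1)*(x + 2)^2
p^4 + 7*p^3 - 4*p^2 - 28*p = p*(p - 2)*(p + 2)*(p + 7)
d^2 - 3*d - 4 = (d - 4)*(d + 1)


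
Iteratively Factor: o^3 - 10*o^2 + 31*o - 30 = (o - 2)*(o^2 - 8*o + 15) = (o - 5)*(o - 2)*(o - 3)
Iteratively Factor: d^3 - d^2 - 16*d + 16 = (d - 1)*(d^2 - 16) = (d - 4)*(d - 1)*(d + 4)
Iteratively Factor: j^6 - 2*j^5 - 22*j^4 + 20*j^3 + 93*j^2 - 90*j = (j)*(j^5 - 2*j^4 - 22*j^3 + 20*j^2 + 93*j - 90) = j*(j + 3)*(j^4 - 5*j^3 - 7*j^2 + 41*j - 30) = j*(j - 1)*(j + 3)*(j^3 - 4*j^2 - 11*j + 30) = j*(j - 5)*(j - 1)*(j + 3)*(j^2 + j - 6) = j*(j - 5)*(j - 2)*(j - 1)*(j + 3)*(j + 3)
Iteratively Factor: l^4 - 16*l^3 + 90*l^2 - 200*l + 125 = (l - 5)*(l^3 - 11*l^2 + 35*l - 25) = (l - 5)*(l - 1)*(l^2 - 10*l + 25) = (l - 5)^2*(l - 1)*(l - 5)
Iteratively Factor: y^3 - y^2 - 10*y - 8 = (y - 4)*(y^2 + 3*y + 2) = (y - 4)*(y + 1)*(y + 2)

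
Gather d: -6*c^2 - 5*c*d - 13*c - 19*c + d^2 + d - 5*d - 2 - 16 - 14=-6*c^2 - 32*c + d^2 + d*(-5*c - 4) - 32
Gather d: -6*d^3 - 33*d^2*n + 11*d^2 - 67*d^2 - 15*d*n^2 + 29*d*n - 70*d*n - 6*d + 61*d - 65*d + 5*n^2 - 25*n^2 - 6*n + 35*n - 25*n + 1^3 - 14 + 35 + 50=-6*d^3 + d^2*(-33*n - 56) + d*(-15*n^2 - 41*n - 10) - 20*n^2 + 4*n + 72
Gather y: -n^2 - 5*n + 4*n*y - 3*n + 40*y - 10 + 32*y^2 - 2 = -n^2 - 8*n + 32*y^2 + y*(4*n + 40) - 12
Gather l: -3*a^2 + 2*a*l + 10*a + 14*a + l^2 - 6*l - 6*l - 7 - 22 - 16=-3*a^2 + 24*a + l^2 + l*(2*a - 12) - 45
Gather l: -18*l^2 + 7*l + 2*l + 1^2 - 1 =-18*l^2 + 9*l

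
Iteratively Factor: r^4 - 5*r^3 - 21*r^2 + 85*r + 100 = (r - 5)*(r^3 - 21*r - 20) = (r - 5)*(r + 1)*(r^2 - r - 20) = (r - 5)^2*(r + 1)*(r + 4)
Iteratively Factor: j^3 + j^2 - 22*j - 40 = (j - 5)*(j^2 + 6*j + 8) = (j - 5)*(j + 2)*(j + 4)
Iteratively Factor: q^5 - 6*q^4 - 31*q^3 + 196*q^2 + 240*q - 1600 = (q - 5)*(q^4 - q^3 - 36*q^2 + 16*q + 320) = (q - 5)*(q - 4)*(q^3 + 3*q^2 - 24*q - 80) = (q - 5)*(q - 4)*(q + 4)*(q^2 - q - 20) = (q - 5)^2*(q - 4)*(q + 4)*(q + 4)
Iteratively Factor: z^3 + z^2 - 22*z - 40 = (z + 2)*(z^2 - z - 20) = (z + 2)*(z + 4)*(z - 5)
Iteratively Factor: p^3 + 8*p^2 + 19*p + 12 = (p + 1)*(p^2 + 7*p + 12) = (p + 1)*(p + 4)*(p + 3)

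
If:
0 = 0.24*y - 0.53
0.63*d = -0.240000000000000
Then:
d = -0.38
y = 2.21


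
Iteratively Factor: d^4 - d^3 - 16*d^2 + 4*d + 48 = (d - 4)*(d^3 + 3*d^2 - 4*d - 12) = (d - 4)*(d + 2)*(d^2 + d - 6) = (d - 4)*(d + 2)*(d + 3)*(d - 2)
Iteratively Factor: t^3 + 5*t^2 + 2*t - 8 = (t - 1)*(t^2 + 6*t + 8) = (t - 1)*(t + 4)*(t + 2)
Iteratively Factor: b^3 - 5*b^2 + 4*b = (b - 1)*(b^2 - 4*b) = (b - 4)*(b - 1)*(b)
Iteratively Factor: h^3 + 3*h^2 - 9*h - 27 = (h + 3)*(h^2 - 9) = (h - 3)*(h + 3)*(h + 3)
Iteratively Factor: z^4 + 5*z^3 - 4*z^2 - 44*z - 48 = (z + 4)*(z^3 + z^2 - 8*z - 12) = (z - 3)*(z + 4)*(z^2 + 4*z + 4) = (z - 3)*(z + 2)*(z + 4)*(z + 2)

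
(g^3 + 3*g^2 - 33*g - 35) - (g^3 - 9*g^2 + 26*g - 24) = 12*g^2 - 59*g - 11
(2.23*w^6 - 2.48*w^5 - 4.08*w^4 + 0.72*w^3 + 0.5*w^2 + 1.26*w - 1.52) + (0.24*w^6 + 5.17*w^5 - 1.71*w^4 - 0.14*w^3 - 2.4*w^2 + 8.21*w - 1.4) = 2.47*w^6 + 2.69*w^5 - 5.79*w^4 + 0.58*w^3 - 1.9*w^2 + 9.47*w - 2.92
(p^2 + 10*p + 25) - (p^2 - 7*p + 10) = 17*p + 15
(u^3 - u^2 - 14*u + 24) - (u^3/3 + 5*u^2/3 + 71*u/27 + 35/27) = 2*u^3/3 - 8*u^2/3 - 449*u/27 + 613/27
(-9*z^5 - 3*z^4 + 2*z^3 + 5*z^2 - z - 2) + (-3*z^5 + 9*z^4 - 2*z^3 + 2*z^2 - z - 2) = -12*z^5 + 6*z^4 + 7*z^2 - 2*z - 4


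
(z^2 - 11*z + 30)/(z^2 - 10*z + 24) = (z - 5)/(z - 4)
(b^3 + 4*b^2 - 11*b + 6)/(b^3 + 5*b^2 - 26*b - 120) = (b^2 - 2*b + 1)/(b^2 - b - 20)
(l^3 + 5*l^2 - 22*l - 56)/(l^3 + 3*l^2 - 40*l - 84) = (l - 4)/(l - 6)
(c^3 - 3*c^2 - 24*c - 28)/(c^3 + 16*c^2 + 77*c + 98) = (c^2 - 5*c - 14)/(c^2 + 14*c + 49)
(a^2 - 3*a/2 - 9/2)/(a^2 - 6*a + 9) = (a + 3/2)/(a - 3)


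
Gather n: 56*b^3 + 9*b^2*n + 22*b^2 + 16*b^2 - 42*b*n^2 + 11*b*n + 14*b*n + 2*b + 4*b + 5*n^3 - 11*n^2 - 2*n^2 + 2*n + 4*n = 56*b^3 + 38*b^2 + 6*b + 5*n^3 + n^2*(-42*b - 13) + n*(9*b^2 + 25*b + 6)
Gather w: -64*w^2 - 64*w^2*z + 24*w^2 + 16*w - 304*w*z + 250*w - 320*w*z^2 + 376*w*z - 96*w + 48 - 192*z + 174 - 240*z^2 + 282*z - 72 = w^2*(-64*z - 40) + w*(-320*z^2 + 72*z + 170) - 240*z^2 + 90*z + 150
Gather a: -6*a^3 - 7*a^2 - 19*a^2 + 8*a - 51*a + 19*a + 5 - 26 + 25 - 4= -6*a^3 - 26*a^2 - 24*a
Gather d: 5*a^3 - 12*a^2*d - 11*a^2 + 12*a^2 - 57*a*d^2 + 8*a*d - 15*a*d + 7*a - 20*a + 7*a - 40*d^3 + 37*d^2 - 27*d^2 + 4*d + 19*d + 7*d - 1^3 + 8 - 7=5*a^3 + a^2 - 6*a - 40*d^3 + d^2*(10 - 57*a) + d*(-12*a^2 - 7*a + 30)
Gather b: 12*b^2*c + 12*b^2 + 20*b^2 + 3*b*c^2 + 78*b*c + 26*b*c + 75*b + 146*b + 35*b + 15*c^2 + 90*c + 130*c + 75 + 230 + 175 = b^2*(12*c + 32) + b*(3*c^2 + 104*c + 256) + 15*c^2 + 220*c + 480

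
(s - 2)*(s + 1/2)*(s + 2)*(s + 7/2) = s^4 + 4*s^3 - 9*s^2/4 - 16*s - 7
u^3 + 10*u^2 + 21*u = u*(u + 3)*(u + 7)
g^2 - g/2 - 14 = (g - 4)*(g + 7/2)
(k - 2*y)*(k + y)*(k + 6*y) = k^3 + 5*k^2*y - 8*k*y^2 - 12*y^3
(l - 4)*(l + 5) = l^2 + l - 20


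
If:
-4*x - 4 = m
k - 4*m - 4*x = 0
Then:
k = -12*x - 16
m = -4*x - 4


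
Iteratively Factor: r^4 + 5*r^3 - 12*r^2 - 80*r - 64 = (r + 1)*(r^3 + 4*r^2 - 16*r - 64) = (r + 1)*(r + 4)*(r^2 - 16) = (r + 1)*(r + 4)^2*(r - 4)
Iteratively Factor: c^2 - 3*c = (c - 3)*(c)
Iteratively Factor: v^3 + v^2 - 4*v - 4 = (v + 2)*(v^2 - v - 2) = (v - 2)*(v + 2)*(v + 1)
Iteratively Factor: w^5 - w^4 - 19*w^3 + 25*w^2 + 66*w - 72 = (w - 3)*(w^4 + 2*w^3 - 13*w^2 - 14*w + 24) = (w - 3)*(w - 1)*(w^3 + 3*w^2 - 10*w - 24) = (w - 3)*(w - 1)*(w + 2)*(w^2 + w - 12) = (w - 3)*(w - 1)*(w + 2)*(w + 4)*(w - 3)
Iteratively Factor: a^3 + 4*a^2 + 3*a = (a)*(a^2 + 4*a + 3) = a*(a + 1)*(a + 3)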